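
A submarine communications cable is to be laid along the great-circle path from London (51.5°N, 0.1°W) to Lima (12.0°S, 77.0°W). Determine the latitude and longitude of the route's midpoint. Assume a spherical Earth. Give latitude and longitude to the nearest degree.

Convert each endpoint to a unit vector on the sphere (x = cos φ cos λ, y = cos φ sin λ, z = sin φ).
The central angle between the endpoints is δ = arccos(p₁·p₂) ≈ 1.596 rad (91.4°).
Interpolate at f = 1/2 with slerp weights a = sin((1−f)δ)/sin δ ≈ 0.716, b = sin(fδ)/sin δ ≈ 0.716.
p = a·p₁ + b·p₂ ≈ (0.603, -0.683, 0.411); φ = arcsin(p_z) ≈ 24.30°, λ = atan2(p_y, p_x) ≈ -48.55°.

≈ (24°N, 49°W)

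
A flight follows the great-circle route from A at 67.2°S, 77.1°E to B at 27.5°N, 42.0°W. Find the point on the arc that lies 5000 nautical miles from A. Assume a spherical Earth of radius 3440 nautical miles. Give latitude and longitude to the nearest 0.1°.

≈ 12.3°S, 24.9°W

Write both endpoints as unit vectors p₁, p₂ with components (cos φ cos λ, cos φ sin λ, sin φ).
The central angle between the endpoints is δ = arccos(p₁·p₂) ≈ 2.205 rad (126.4°). The total great-circle distance is δ·R ≈ 2.205 × 3440 ≈ 7586 nmi, so the target fraction is f = 5000/7586 ≈ 0.659.
Interpolate at f ≈ 0.659 with slerp weights a = sin((1−f)δ)/sin δ ≈ 0.848, b = sin(fδ)/sin δ ≈ 1.233.
p = a·p₁ + b·p₂ ≈ (0.886, -0.412, -0.212); φ = arcsin(p_z) ≈ -12.26°, λ = atan2(p_y, p_x) ≈ -24.91°.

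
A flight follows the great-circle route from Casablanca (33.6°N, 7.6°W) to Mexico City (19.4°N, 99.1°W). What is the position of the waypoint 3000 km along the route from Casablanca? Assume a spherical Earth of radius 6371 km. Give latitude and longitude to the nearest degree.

Write both endpoints as unit vectors p₁, p₂ with components (cos φ cos λ, cos φ sin λ, sin φ).
The central angle between the endpoints is δ = arccos(p₁·p₂) ≈ 1.407 rad (80.6°). The total great-circle distance is δ·R ≈ 1.407 × 6371 ≈ 8963 km, so the target fraction is f = 3000/8963 ≈ 0.335.
Interpolate at f ≈ 0.335 with slerp weights a = sin((1−f)δ)/sin δ ≈ 0.816, b = sin(fδ)/sin δ ≈ 0.460.
p = a·p₁ + b·p₂ ≈ (0.605, -0.518, 0.604); φ = arcsin(p_z) ≈ 37.18°, λ = atan2(p_y, p_x) ≈ -40.57°.

≈ 37°N, 41°W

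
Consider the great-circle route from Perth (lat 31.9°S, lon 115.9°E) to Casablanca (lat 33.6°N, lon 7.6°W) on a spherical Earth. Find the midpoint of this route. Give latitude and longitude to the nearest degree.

From cos δ = sin φ₁ sin φ₂ + cos φ₁ cos φ₂ cos Δλ, the central angle is δ ≈ 2.322 rad (133.1°).
Interpolate at f = 1/2 with slerp weights a = sin((1−f)δ)/sin δ ≈ 1.255, b = sin(fδ)/sin δ ≈ 1.255.
p = a·p₁ + b·p₂ ≈ (0.571, 0.820, 0.031); φ = arcsin(p_z) ≈ 1.80°, λ = atan2(p_y, p_x) ≈ 55.17°.

≈ lat 2°N, lon 55°E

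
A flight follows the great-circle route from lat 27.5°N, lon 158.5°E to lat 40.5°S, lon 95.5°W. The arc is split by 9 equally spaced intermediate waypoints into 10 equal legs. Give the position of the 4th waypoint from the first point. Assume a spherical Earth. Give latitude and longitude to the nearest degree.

The haversine formula gives a central angle δ ≈ 2.078 rad (119.1°) between the endpoints.
Interpolate at f = 4/10 with slerp weights a = sin((1−f)δ)/sin δ ≈ 1.085, b = sin(fδ)/sin δ ≈ 0.845.
p = a·p₁ + b·p₂ ≈ (-0.957, -0.287, -0.048); φ = arcsin(p_z) ≈ -2.76°, λ = atan2(p_y, p_x) ≈ -163.29°.

≈ lat 3°S, lon 163°W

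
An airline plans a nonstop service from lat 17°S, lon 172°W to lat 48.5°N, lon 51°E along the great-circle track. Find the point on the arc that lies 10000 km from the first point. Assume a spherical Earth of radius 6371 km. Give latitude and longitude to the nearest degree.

≈ lat 49°N, lon 118°E

Convert each endpoint to a unit vector on the sphere (x = cos φ cos λ, y = cos φ sin λ, z = sin φ).
The central angle between the endpoints is δ = arccos(p₁·p₂) ≈ 2.322 rad (133.0°). The total great-circle distance is δ·R ≈ 2.322 × 6371 ≈ 14792 km, so the target fraction is f = 10000/14792 ≈ 0.676.
Interpolate at f ≈ 0.676 with slerp weights a = sin((1−f)δ)/sin δ ≈ 0.935, b = sin(fδ)/sin δ ≈ 1.368.
p = a·p₁ + b·p₂ ≈ (-0.315, 0.580, 0.751); φ = arcsin(p_z) ≈ 48.70°, λ = atan2(p_y, p_x) ≈ 118.48°.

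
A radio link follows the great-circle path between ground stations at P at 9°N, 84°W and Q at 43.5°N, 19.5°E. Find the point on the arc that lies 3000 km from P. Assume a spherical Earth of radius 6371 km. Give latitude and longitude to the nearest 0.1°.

≈ 27.2°N, 62.9°W

Convert each endpoint to a unit vector on the sphere (x = cos φ cos λ, y = cos φ sin λ, z = sin φ).
The central angle between the endpoints is δ = arccos(p₁·p₂) ≈ 1.630 rad (93.4°). The total great-circle distance is δ·R ≈ 1.630 × 6371 ≈ 10387 km, so the target fraction is f = 3000/10387 ≈ 0.289.
Interpolate at f ≈ 0.289 with slerp weights a = sin((1−f)δ)/sin δ ≈ 0.918, b = sin(fδ)/sin δ ≈ 0.454.
p = a·p₁ + b·p₂ ≈ (0.406, -0.792, 0.456); φ = arcsin(p_z) ≈ 27.16°, λ = atan2(p_y, p_x) ≈ -62.88°.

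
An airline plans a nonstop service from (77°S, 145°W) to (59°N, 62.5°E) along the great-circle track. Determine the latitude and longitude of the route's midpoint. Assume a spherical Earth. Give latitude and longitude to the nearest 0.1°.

≈ (19.4°S, 80.7°E)

Write both endpoints as unit vectors p₁, p₂ with components (cos φ cos λ, cos φ sin λ, sin φ).
The central angle between the endpoints is δ = arccos(p₁·p₂) ≈ 2.788 rad (159.7°).
Interpolate at f = 1/2 with slerp weights a = sin((1−f)δ)/sin δ ≈ 2.839, b = sin(fδ)/sin δ ≈ 2.839.
p = a·p₁ + b·p₂ ≈ (0.152, 0.931, -0.333); φ = arcsin(p_z) ≈ -19.44°, λ = atan2(p_y, p_x) ≈ 80.72°.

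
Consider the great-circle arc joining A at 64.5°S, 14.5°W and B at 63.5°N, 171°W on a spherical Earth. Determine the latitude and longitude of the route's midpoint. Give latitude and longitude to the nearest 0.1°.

≈ 2.4°S, 97.7°W

From cos δ = sin φ₁ sin φ₂ + cos φ₁ cos φ₂ cos Δλ, the central angle is δ ≈ 2.962 rad (169.7°).
Interpolate at f = 1/2 with slerp weights a = sin((1−f)δ)/sin δ ≈ 5.575, b = sin(fδ)/sin δ ≈ 5.575.
p = a·p₁ + b·p₂ ≈ (-0.133, -0.990, -0.043); φ = arcsin(p_z) ≈ -2.44°, λ = atan2(p_y, p_x) ≈ -97.67°.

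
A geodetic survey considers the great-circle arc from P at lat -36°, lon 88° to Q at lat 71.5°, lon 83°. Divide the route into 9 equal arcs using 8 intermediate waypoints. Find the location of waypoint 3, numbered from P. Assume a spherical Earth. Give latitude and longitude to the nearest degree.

Write both endpoints as unit vectors p₁, p₂ with components (cos φ cos λ, cos φ sin λ, sin φ).
The central angle between the endpoints is δ = arccos(p₁·p₂) ≈ 1.877 rad (107.6°).
Interpolate at f = 3/9 with slerp weights a = sin((1−f)δ)/sin δ ≈ 0.996, b = sin(fδ)/sin δ ≈ 0.614.
p = a·p₁ + b·p₂ ≈ (0.052, 0.999, -0.003); φ = arcsin(p_z) ≈ -0.16°, λ = atan2(p_y, p_x) ≈ 87.03°.

≈ lat 0°, lon 87°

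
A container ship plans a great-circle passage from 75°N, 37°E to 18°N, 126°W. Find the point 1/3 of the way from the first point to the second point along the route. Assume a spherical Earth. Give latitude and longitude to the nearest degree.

Write both endpoints as unit vectors p₁, p₂ with components (cos φ cos λ, cos φ sin λ, sin φ).
The central angle between the endpoints is δ = arccos(p₁·p₂) ≈ 1.508 rad (86.4°).
Interpolate at f = 1/3 with slerp weights a = sin((1−f)δ)/sin δ ≈ 0.846, b = sin(fδ)/sin δ ≈ 0.483.
p = a·p₁ + b·p₂ ≈ (-0.095, -0.240, 0.966); φ = arcsin(p_z) ≈ 75.07°, λ = atan2(p_y, p_x) ≈ -111.62°.

≈ 75°N, 112°W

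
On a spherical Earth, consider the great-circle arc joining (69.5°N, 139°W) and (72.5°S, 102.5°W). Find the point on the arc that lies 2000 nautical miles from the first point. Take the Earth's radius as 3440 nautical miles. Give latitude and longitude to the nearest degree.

≈ (37°N, 127°W)

Convert each endpoint to a unit vector on the sphere (x = cos φ cos λ, y = cos φ sin λ, z = sin φ).
The central angle between the endpoints is δ = arccos(p₁·p₂) ≈ 2.513 rad (144.0°). The total great-circle distance is δ·R ≈ 2.513 × 3440 ≈ 8644 nmi, so the target fraction is f = 2000/8644 ≈ 0.231.
Interpolate at f ≈ 0.231 with slerp weights a = sin((1−f)δ)/sin δ ≈ 1.591, b = sin(fδ)/sin δ ≈ 0.934.
p = a·p₁ + b·p₂ ≈ (-0.481, -0.640, 0.600); φ = arcsin(p_z) ≈ 36.84°, λ = atan2(p_y, p_x) ≈ -126.96°.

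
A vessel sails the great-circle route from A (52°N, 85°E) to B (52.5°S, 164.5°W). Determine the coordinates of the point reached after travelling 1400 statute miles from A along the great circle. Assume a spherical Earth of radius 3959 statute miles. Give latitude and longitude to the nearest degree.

≈ (39°N, 108°E)

Write both endpoints as unit vectors p₁, p₂ with components (cos φ cos λ, cos φ sin λ, sin φ).
The central angle between the endpoints is δ = arccos(p₁·p₂) ≈ 2.429 rad (139.2°). The total great-circle distance is δ·R ≈ 2.429 × 3959 ≈ 9615 mi, so the target fraction is f = 1400/9615 ≈ 0.146.
Interpolate at f ≈ 0.146 with slerp weights a = sin((1−f)δ)/sin δ ≈ 1.339, b = sin(fδ)/sin δ ≈ 0.529.
p = a·p₁ + b·p₂ ≈ (-0.239, 0.735, 0.635); φ = arcsin(p_z) ≈ 39.41°, λ = atan2(p_y, p_x) ≈ 108.00°.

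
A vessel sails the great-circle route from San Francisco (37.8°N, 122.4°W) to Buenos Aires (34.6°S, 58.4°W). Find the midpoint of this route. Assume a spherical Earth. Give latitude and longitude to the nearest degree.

The haversine formula gives a central angle δ ≈ 1.634 rad (93.6°) between the endpoints.
Interpolate at f = 1/2 with slerp weights a = sin((1−f)δ)/sin δ ≈ 0.730, b = sin(fδ)/sin δ ≈ 0.730.
p = a·p₁ + b·p₂ ≈ (0.006, -0.999, 0.033); φ = arcsin(p_z) ≈ 1.89°, λ = atan2(p_y, p_x) ≈ -89.67°.

≈ 2°N, 90°W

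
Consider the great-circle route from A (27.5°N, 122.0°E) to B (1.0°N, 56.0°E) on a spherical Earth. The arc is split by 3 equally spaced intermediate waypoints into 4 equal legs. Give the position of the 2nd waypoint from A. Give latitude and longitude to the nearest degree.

Write both endpoints as unit vectors p₁, p₂ with components (cos φ cos λ, cos φ sin λ, sin φ).
The central angle between the endpoints is δ = arccos(p₁·p₂) ≈ 1.193 rad (68.4°).
Interpolate at f = 2/4 with slerp weights a = sin((1−f)δ)/sin δ ≈ 0.604, b = sin(fδ)/sin δ ≈ 0.604.
p = a·p₁ + b·p₂ ≈ (0.054, 0.956, 0.290); φ = arcsin(p_z) ≈ 16.84°, λ = atan2(p_y, p_x) ≈ 86.78°.

≈ (17°N, 87°E)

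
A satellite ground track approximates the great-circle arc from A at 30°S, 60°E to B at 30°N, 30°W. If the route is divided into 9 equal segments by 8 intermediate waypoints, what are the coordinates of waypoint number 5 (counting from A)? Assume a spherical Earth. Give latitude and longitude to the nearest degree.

≈ 4°N, 10°E

Write both endpoints as unit vectors p₁, p₂ with components (cos φ cos λ, cos φ sin λ, sin φ).
The central angle between the endpoints is δ = arccos(p₁·p₂) ≈ 1.823 rad (104.5°).
Interpolate at f = 5/9 with slerp weights a = sin((1−f)δ)/sin δ ≈ 0.748, b = sin(fδ)/sin δ ≈ 0.876.
p = a·p₁ + b·p₂ ≈ (0.981, 0.182, 0.064); φ = arcsin(p_z) ≈ 3.67°, λ = atan2(p_y, p_x) ≈ 10.50°.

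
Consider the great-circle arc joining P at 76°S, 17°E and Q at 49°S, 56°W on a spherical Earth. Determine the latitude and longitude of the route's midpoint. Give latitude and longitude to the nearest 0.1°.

≈ 66.1°S, 38.3°W

Write both endpoints as unit vectors p₁, p₂ with components (cos φ cos λ, cos φ sin λ, sin φ).
The central angle between the endpoints is δ = arccos(p₁·p₂) ≈ 0.678 rad (38.9°).
Interpolate at f = 1/2 with slerp weights a = sin((1−f)δ)/sin δ ≈ 0.530, b = sin(fδ)/sin δ ≈ 0.530.
p = a·p₁ + b·p₂ ≈ (0.317, -0.251, -0.915); φ = arcsin(p_z) ≈ -66.15°, λ = atan2(p_y, p_x) ≈ -38.34°.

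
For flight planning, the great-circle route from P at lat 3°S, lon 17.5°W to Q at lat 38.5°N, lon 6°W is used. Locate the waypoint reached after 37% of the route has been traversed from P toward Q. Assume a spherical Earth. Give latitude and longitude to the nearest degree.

≈ lat 12°N, lon 14°W

Convert each endpoint to a unit vector on the sphere (x = cos φ cos λ, y = cos φ sin λ, z = sin φ).
The central angle between the endpoints is δ = arccos(p₁·p₂) ≈ 0.748 rad (42.8°).
Interpolate at f = 0.37 with slerp weights a = sin((1−f)δ)/sin δ ≈ 0.667, b = sin(fδ)/sin δ ≈ 0.402.
p = a·p₁ + b·p₂ ≈ (0.948, -0.233, 0.215); φ = arcsin(p_z) ≈ 12.42°, λ = atan2(p_y, p_x) ≈ -13.82°.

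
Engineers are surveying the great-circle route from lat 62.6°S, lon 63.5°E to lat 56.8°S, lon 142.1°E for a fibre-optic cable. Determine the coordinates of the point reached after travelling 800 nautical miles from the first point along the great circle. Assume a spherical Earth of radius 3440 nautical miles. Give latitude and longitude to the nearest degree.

From cos δ = sin φ₁ sin φ₂ + cos φ₁ cos φ₂ cos Δλ, the central angle is δ ≈ 0.656 rad (37.6°). The total great-circle distance is δ·R ≈ 0.656 × 3440 ≈ 2255 nmi, so the target fraction is f = 800/2255 ≈ 0.355.
Interpolate at f ≈ 0.355 with slerp weights a = sin((1−f)δ)/sin δ ≈ 0.673, b = sin(fδ)/sin δ ≈ 0.378.
p = a·p₁ + b·p₂ ≈ (-0.025, 0.404, -0.914); φ = arcsin(p_z) ≈ -66.09°, λ = atan2(p_y, p_x) ≈ 93.55°.

≈ lat 66°S, lon 94°E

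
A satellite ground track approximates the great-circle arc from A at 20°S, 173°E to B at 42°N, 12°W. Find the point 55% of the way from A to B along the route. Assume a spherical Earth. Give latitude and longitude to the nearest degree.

Write both endpoints as unit vectors p₁, p₂ with components (cos φ cos λ, cos φ sin λ, sin φ).
The central angle between the endpoints is δ = arccos(p₁·p₂) ≈ 2.751 rad (157.6°).
Interpolate at f = 0.55 with slerp weights a = sin((1−f)δ)/sin δ ≈ 2.480, b = sin(fδ)/sin δ ≈ 2.619.
p = a·p₁ + b·p₂ ≈ (-0.409, -0.121, 0.905); φ = arcsin(p_z) ≈ 64.78°, λ = atan2(p_y, p_x) ≈ -163.54°.

≈ 65°N, 164°W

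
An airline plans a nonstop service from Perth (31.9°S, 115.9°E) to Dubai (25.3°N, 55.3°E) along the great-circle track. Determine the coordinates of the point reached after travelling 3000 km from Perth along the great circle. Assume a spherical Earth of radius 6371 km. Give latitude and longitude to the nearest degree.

≈ (14°S, 94°E)

Write both endpoints as unit vectors p₁, p₂ with components (cos φ cos λ, cos φ sin λ, sin φ).
The central angle between the endpoints is δ = arccos(p₁·p₂) ≈ 1.419 rad (81.3°). The total great-circle distance is δ·R ≈ 1.419 × 6371 ≈ 9042 km, so the target fraction is f = 3000/9042 ≈ 0.332.
Interpolate at f ≈ 0.332 with slerp weights a = sin((1−f)δ)/sin δ ≈ 0.822, b = sin(fδ)/sin δ ≈ 0.459.
p = a·p₁ + b·p₂ ≈ (-0.069, 0.969, -0.238); φ = arcsin(p_z) ≈ -13.78°, λ = atan2(p_y, p_x) ≈ 94.05°.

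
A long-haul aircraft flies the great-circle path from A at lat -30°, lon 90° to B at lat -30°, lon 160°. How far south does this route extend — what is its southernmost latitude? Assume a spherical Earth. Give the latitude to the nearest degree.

≈ -35°

The great circle lies in the plane with unit normal n̂ = (p₁ × p₂)/|p₁ × p₂|.
Here n̂_z ≈ +0.817; the vertex latitude is φ_max = arccos|n̂_z| ≈ 35.2°.
Check via Clairaut: cos φ_max = |cos φ₁| · sin C = cos(30.0°)·sin(109.3°) ≈ 0.817, again giving ≈ 35.2°.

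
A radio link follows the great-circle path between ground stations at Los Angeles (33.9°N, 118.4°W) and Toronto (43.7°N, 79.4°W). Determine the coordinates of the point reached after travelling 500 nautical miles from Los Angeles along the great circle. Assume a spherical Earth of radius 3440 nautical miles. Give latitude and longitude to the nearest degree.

≈ (38°N, 109°W)

Write both endpoints as unit vectors p₁, p₂ with components (cos φ cos λ, cos φ sin λ, sin φ).
The central angle between the endpoints is δ = arccos(p₁·p₂) ≈ 0.552 rad (31.6°). The total great-circle distance is δ·R ≈ 0.552 × 3440 ≈ 1898 nmi, so the target fraction is f = 500/1898 ≈ 0.263.
Interpolate at f ≈ 0.263 with slerp weights a = sin((1−f)δ)/sin δ ≈ 0.754, b = sin(fδ)/sin δ ≈ 0.276.
p = a·p₁ + b·p₂ ≈ (-0.261, -0.747, 0.612); φ = arcsin(p_z) ≈ 37.70°, λ = atan2(p_y, p_x) ≈ -109.26°.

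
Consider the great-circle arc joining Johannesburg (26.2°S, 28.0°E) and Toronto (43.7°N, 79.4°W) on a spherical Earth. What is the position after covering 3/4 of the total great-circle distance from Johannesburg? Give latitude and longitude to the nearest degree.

Convert each endpoint to a unit vector on the sphere (x = cos φ cos λ, y = cos φ sin λ, z = sin φ).
The central angle between the endpoints is δ = arccos(p₁·p₂) ≈ 2.093 rad (119.9°).
Interpolate at f = 3/4 with slerp weights a = sin((1−f)δ)/sin δ ≈ 0.577, b = sin(fδ)/sin δ ≈ 1.154.
p = a·p₁ + b·p₂ ≈ (0.610, -0.577, 0.543); φ = arcsin(p_z) ≈ 32.86°, λ = atan2(p_y, p_x) ≈ -43.40°.

≈ 33°N, 43°W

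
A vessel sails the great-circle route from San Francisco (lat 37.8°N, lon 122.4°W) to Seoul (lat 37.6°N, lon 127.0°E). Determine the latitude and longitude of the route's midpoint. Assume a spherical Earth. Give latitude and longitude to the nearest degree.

≈ lat 54°N, lon 178°W

The haversine formula gives a central angle δ ≈ 1.416 rad (81.2°) between the endpoints.
Interpolate at f = 1/2 with slerp weights a = sin((1−f)δ)/sin δ ≈ 0.658, b = sin(fδ)/sin δ ≈ 0.658.
p = a·p₁ + b·p₂ ≈ (-0.593, -0.023, 0.805); φ = arcsin(p_z) ≈ 53.63°, λ = atan2(p_y, p_x) ≈ -177.81°.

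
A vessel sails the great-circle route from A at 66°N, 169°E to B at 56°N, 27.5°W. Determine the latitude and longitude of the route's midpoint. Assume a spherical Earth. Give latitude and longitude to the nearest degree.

Write both endpoints as unit vectors p₁, p₂ with components (cos φ cos λ, cos φ sin λ, sin φ).
The central angle between the endpoints is δ = arccos(p₁·p₂) ≈ 1.001 rad (57.4°).
Interpolate at f = 1/2 with slerp weights a = sin((1−f)δ)/sin δ ≈ 0.570, b = sin(fδ)/sin δ ≈ 0.570.
p = a·p₁ + b·p₂ ≈ (0.055, -0.103, 0.993); φ = arcsin(p_z) ≈ 83.29°, λ = atan2(p_y, p_x) ≈ -61.82°.

≈ 83°N, 62°W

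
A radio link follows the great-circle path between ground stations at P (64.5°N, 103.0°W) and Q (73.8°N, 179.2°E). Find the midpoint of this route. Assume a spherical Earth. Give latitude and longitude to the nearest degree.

Convert each endpoint to a unit vector on the sphere (x = cos φ cos λ, y = cos φ sin λ, z = sin φ).
The central angle between the endpoints is δ = arccos(p₁·p₂) ≈ 0.469 rad (26.9°).
Interpolate at f = 1/2 with slerp weights a = sin((1−f)δ)/sin δ ≈ 0.514, b = sin(fδ)/sin δ ≈ 0.514.
p = a·p₁ + b·p₂ ≈ (-0.193, -0.214, 0.958); φ = arcsin(p_z) ≈ 73.26°, λ = atan2(p_y, p_x) ≈ -132.12°.

≈ (73°N, 132°W)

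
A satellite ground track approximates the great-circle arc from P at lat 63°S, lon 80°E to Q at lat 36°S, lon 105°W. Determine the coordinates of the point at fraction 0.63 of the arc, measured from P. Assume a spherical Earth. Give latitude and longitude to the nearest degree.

Write both endpoints as unit vectors p₁, p₂ with components (cos φ cos λ, cos φ sin λ, sin φ).
The central angle between the endpoints is δ = arccos(p₁·p₂) ≈ 1.412 rad (80.9°).
Interpolate at f = 0.63 with slerp weights a = sin((1−f)δ)/sin δ ≈ 0.505, b = sin(fδ)/sin δ ≈ 0.787.
p = a·p₁ + b·p₂ ≈ (-0.125, -0.389, -0.913); φ = arcsin(p_z) ≈ -65.89°, λ = atan2(p_y, p_x) ≈ -107.81°.

≈ lat 66°S, lon 108°W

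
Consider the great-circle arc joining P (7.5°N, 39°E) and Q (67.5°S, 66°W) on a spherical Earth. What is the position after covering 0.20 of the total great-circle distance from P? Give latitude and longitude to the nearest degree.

From cos δ = sin φ₁ sin φ₂ + cos φ₁ cos φ₂ cos Δλ, the central angle is δ ≈ 1.791 rad (102.6°).
Interpolate at f = 0.20 with slerp weights a = sin((1−f)δ)/sin δ ≈ 1.015, b = sin(fδ)/sin δ ≈ 0.359.
p = a·p₁ + b·p₂ ≈ (0.838, 0.508, -0.200); φ = arcsin(p_z) ≈ -11.51°, λ = atan2(p_y, p_x) ≈ 31.21°.

≈ (12°S, 31°E)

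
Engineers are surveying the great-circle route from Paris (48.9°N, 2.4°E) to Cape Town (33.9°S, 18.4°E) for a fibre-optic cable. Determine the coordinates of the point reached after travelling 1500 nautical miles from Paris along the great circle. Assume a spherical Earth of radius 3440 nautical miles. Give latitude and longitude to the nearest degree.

≈ (24°N, 9°E)

Convert each endpoint to a unit vector on the sphere (x = cos φ cos λ, y = cos φ sin λ, z = sin φ).
The central angle between the endpoints is δ = arccos(p₁·p₂) ≈ 1.466 rad (84.0°). The total great-circle distance is δ·R ≈ 1.466 × 3440 ≈ 5044 nmi, so the target fraction is f = 1500/5044 ≈ 0.297.
Interpolate at f ≈ 0.297 with slerp weights a = sin((1−f)δ)/sin δ ≈ 0.862, b = sin(fδ)/sin δ ≈ 0.425.
p = a·p₁ + b·p₂ ≈ (0.901, 0.135, 0.413); φ = arcsin(p_z) ≈ 24.38°, λ = atan2(p_y, p_x) ≈ 8.52°.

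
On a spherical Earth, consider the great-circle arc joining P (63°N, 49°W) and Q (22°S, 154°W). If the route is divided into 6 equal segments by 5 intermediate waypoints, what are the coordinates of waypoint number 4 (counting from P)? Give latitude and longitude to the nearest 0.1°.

≈ (12.4°N, 135.7°W)

The haversine formula gives a central angle δ ≈ 2.029 rad (116.3°) between the endpoints.
Interpolate at f = 4/6 with slerp weights a = sin((1−f)δ)/sin δ ≈ 0.698, b = sin(fδ)/sin δ ≈ 1.089.
p = a·p₁ + b·p₂ ≈ (-0.699, -0.682, 0.214); φ = arcsin(p_z) ≈ 12.37°, λ = atan2(p_y, p_x) ≈ -135.73°.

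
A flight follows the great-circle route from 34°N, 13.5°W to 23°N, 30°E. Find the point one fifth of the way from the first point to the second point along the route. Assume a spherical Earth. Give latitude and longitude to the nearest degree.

Convert each endpoint to a unit vector on the sphere (x = cos φ cos λ, y = cos φ sin λ, z = sin φ).
The central angle between the endpoints is δ = arccos(p₁·p₂) ≈ 0.689 rad (39.5°).
Interpolate at f = 1/5 with slerp weights a = sin((1−f)δ)/sin δ ≈ 0.824, b = sin(fδ)/sin δ ≈ 0.216.
p = a·p₁ + b·p₂ ≈ (0.836, -0.060, 0.545); φ = arcsin(p_z) ≈ 33.03°, λ = atan2(p_y, p_x) ≈ -4.10°.

≈ 33°N, 4°W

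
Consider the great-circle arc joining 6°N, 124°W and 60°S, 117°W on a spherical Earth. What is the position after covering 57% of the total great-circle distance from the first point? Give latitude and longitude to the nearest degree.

Convert each endpoint to a unit vector on the sphere (x = cos φ cos λ, y = cos φ sin λ, z = sin φ).
The central angle between the endpoints is δ = arccos(p₁·p₂) ≈ 1.156 rad (66.2°).
Interpolate at f = 0.57 with slerp weights a = sin((1−f)δ)/sin δ ≈ 0.521, b = sin(fδ)/sin δ ≈ 0.669.
p = a·p₁ + b·p₂ ≈ (-0.442, -0.728, -0.525); φ = arcsin(p_z) ≈ -31.66°, λ = atan2(p_y, p_x) ≈ -121.25°.

≈ 32°S, 121°W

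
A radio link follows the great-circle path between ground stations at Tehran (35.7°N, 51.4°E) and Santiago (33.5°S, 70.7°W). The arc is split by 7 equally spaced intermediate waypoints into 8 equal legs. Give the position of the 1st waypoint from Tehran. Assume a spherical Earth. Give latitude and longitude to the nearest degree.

≈ 30°N, 33°E

The haversine formula gives a central angle δ ≈ 2.321 rad (133.0°) between the endpoints.
Interpolate at f = 1/8 with slerp weights a = sin((1−f)δ)/sin δ ≈ 1.225, b = sin(fδ)/sin δ ≈ 0.391.
p = a·p₁ + b·p₂ ≈ (0.728, 0.470, 0.499); φ = arcsin(p_z) ≈ 29.93°, λ = atan2(p_y, p_x) ≈ 32.81°.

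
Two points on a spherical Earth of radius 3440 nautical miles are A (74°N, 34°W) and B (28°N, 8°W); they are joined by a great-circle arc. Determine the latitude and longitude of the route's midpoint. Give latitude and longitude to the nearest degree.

≈ (52°N, 14°W)

From cos δ = sin φ₁ sin φ₂ + cos φ₁ cos φ₂ cos Δλ, the central angle is δ ≈ 0.837 rad (47.9°).
Interpolate at f = 1/2 with slerp weights a = sin((1−f)δ)/sin δ ≈ 0.547, b = sin(fδ)/sin δ ≈ 0.547.
p = a·p₁ + b·p₂ ≈ (0.603, -0.152, 0.783); φ = arcsin(p_z) ≈ 51.52°, λ = atan2(p_y, p_x) ≈ -14.10°.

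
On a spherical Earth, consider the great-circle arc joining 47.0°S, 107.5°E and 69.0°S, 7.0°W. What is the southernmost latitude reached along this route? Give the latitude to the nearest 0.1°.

The great circle lies in the plane with unit normal n̂ = (p₁ × p₂)/|p₁ × p₂|.
Here n̂_z ≈ -0.273; the vertex latitude is φ_max = arccos|n̂_z| ≈ 74.1°.

≈ 74.1°S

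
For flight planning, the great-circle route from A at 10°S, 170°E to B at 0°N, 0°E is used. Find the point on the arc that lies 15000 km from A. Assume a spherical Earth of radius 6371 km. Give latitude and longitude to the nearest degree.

From cos δ = sin φ₁ sin φ₂ + cos φ₁ cos φ₂ cos Δλ, the central angle is δ ≈ 2.895 rad (165.9°). The total great-circle distance is δ·R ≈ 2.895 × 6371 ≈ 18447 km, so the target fraction is f = 15000/18447 ≈ 0.813.
Interpolate at f ≈ 0.813 with slerp weights a = sin((1−f)δ)/sin δ ≈ 2.113, b = sin(fδ)/sin δ ≈ 2.906.
p = a·p₁ + b·p₂ ≈ (0.857, 0.361, -0.367); φ = arcsin(p_z) ≈ -21.53°, λ = atan2(p_y, p_x) ≈ 22.86°.

≈ 22°S, 23°E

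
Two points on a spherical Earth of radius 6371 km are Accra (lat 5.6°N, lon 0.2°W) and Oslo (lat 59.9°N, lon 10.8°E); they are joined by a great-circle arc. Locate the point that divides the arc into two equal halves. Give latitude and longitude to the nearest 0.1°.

≈ lat 32.9°N, lon 3.5°E

Write both endpoints as unit vectors p₁, p₂ with components (cos φ cos λ, cos φ sin λ, sin φ).
The central angle between the endpoints is δ = arccos(p₁·p₂) ≈ 0.959 rad (54.9°).
Interpolate at f = 1/2 with slerp weights a = sin((1−f)δ)/sin δ ≈ 0.564, b = sin(fδ)/sin δ ≈ 0.564.
p = a·p₁ + b·p₂ ≈ (0.838, 0.051, 0.543); φ = arcsin(p_z) ≈ 32.86°, λ = atan2(p_y, p_x) ≈ 3.48°.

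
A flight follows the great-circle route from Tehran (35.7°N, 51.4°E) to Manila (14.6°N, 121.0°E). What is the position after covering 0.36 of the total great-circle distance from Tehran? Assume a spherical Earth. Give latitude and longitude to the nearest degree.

From cos δ = sin φ₁ sin φ₂ + cos φ₁ cos φ₂ cos Δλ, the central angle is δ ≈ 1.136 rad (65.1°).
Interpolate at f = 0.36 with slerp weights a = sin((1−f)δ)/sin δ ≈ 0.733, b = sin(fδ)/sin δ ≈ 0.438.
p = a·p₁ + b·p₂ ≈ (0.153, 0.829, 0.538); φ = arcsin(p_z) ≈ 32.56°, λ = atan2(p_y, p_x) ≈ 79.56°.

≈ 33°N, 80°E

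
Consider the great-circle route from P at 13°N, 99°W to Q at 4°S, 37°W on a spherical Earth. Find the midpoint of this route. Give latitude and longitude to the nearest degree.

Convert each endpoint to a unit vector on the sphere (x = cos φ cos λ, y = cos φ sin λ, z = sin φ).
The central angle between the endpoints is δ = arccos(p₁·p₂) ≈ 1.114 rad (63.9°).
Interpolate at f = 1/2 with slerp weights a = sin((1−f)δ)/sin δ ≈ 0.589, b = sin(fδ)/sin δ ≈ 0.589.
p = a·p₁ + b·p₂ ≈ (0.380, -0.921, 0.091); φ = arcsin(p_z) ≈ 5.25°, λ = atan2(p_y, p_x) ≈ -67.60°.

≈ 5°N, 68°W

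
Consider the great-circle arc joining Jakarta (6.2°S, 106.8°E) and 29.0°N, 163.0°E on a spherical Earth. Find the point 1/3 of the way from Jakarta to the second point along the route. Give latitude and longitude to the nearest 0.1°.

≈ 6.6°N, 124.1°E

From cos δ = sin φ₁ sin φ₂ + cos φ₁ cos φ₂ cos Δλ, the central angle is δ ≈ 1.125 rad (64.4°).
Interpolate at f = 1/3 with slerp weights a = sin((1−f)δ)/sin δ ≈ 0.755, b = sin(fδ)/sin δ ≈ 0.406.
p = a·p₁ + b·p₂ ≈ (-0.557, 0.823, 0.115); φ = arcsin(p_z) ≈ 6.62°, λ = atan2(p_y, p_x) ≈ 124.08°.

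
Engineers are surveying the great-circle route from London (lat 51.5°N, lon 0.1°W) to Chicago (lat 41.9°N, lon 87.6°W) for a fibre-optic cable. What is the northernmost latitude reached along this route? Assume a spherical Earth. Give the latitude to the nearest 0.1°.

The great circle lies in the plane with unit normal n̂ = (p₁ × p₂)/|p₁ × p₂|.
Here n̂_z ≈ -0.551; the vertex latitude is φ_max = arccos|n̂_z| ≈ 56.6°.
Check via Clairaut: cos φ_max = |cos φ₁| · sin C = cos(51.5°)·sin(62.3°) ≈ 0.551, again giving ≈ 56.6°.

≈ 56.6°N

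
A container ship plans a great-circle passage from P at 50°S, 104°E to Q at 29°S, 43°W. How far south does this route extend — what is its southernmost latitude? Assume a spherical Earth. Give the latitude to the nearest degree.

≈ 72°S

The great circle lies in the plane with unit normal n̂ = (p₁ × p₂)/|p₁ × p₂|.
Here n̂_z ≈ -0.308; the vertex latitude is φ_max = arccos|n̂_z| ≈ 72.1°.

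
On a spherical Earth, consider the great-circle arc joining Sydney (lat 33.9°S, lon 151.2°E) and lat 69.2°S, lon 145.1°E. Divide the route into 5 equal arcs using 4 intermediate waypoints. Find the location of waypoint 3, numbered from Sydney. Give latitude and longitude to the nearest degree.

≈ lat 55°S, lon 149°E

From cos δ = sin φ₁ sin φ₂ + cos φ₁ cos φ₂ cos Δλ, the central angle is δ ≈ 0.619 rad (35.5°).
Interpolate at f = 3/5 with slerp weights a = sin((1−f)δ)/sin δ ≈ 0.422, b = sin(fδ)/sin δ ≈ 0.625.
p = a·p₁ + b·p₂ ≈ (-0.489, 0.296, -0.820); φ = arcsin(p_z) ≈ -55.12°, λ = atan2(p_y, p_x) ≈ 148.83°.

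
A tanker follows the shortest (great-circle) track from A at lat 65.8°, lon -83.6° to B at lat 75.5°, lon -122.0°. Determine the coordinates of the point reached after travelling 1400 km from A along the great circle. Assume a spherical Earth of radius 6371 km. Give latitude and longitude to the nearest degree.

≈ lat 74°, lon -112°

Convert each endpoint to a unit vector on the sphere (x = cos φ cos λ, y = cos φ sin λ, z = sin φ).
The central angle between the endpoints is δ = arccos(p₁·p₂) ≈ 0.271 rad (15.5°). The total great-circle distance is δ·R ≈ 0.271 × 6371 ≈ 1727 km, so the target fraction is f = 1400/1727 ≈ 0.811.
Interpolate at f ≈ 0.811 with slerp weights a = sin((1−f)δ)/sin δ ≈ 0.191, b = sin(fδ)/sin δ ≈ 0.814.
p = a·p₁ + b·p₂ ≈ (-0.099, -0.251, 0.963); φ = arcsin(p_z) ≈ 74.35°, λ = atan2(p_y, p_x) ≈ -111.59°.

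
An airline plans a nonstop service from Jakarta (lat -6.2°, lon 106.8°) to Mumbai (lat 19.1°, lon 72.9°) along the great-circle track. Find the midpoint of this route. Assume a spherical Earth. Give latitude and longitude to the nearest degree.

The haversine formula gives a central angle δ ≈ 0.731 rad (41.9°) between the endpoints.
Interpolate at f = 1/2 with slerp weights a = sin((1−f)δ)/sin δ ≈ 0.535, b = sin(fδ)/sin δ ≈ 0.535.
p = a·p₁ + b·p₂ ≈ (-0.005, 0.993, 0.117); φ = arcsin(p_z) ≈ 6.74°, λ = atan2(p_y, p_x) ≈ 90.29°.

≈ lat 7°, lon 90°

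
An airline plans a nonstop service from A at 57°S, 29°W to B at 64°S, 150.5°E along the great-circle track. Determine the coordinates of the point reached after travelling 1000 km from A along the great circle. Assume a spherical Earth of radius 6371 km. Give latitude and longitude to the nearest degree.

The haversine formula gives a central angle δ ≈ 1.030 rad (59.0°) between the endpoints. The total great-circle distance is δ·R ≈ 1.030 × 6371 ≈ 6560 km, so the target fraction is f = 1000/6560 ≈ 0.152.
Interpolate at f ≈ 0.152 with slerp weights a = sin((1−f)δ)/sin δ ≈ 0.894, b = sin(fδ)/sin δ ≈ 0.182.
p = a·p₁ + b·p₂ ≈ (0.356, -0.197, -0.913); φ = arcsin(p_z) ≈ -65.99°, λ = atan2(p_y, p_x) ≈ -28.90°.

≈ 66°S, 29°W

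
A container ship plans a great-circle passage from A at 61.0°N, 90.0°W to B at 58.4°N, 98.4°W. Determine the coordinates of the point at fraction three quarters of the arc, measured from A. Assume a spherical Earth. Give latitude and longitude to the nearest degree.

Write both endpoints as unit vectors p₁, p₂ with components (cos φ cos λ, cos φ sin λ, sin φ).
The central angle between the endpoints is δ = arccos(p₁·p₂) ≈ 0.087 rad (5.0°).
Interpolate at f = 3/4 with slerp weights a = sin((1−f)δ)/sin δ ≈ 0.250, b = sin(fδ)/sin δ ≈ 0.750.
p = a·p₁ + b·p₂ ≈ (-0.057, -0.510, 0.858); φ = arcsin(p_z) ≈ 59.10°, λ = atan2(p_y, p_x) ≈ -96.42°.

≈ 59°N, 96°W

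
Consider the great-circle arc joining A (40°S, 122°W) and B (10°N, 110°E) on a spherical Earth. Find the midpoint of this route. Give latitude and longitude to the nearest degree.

From cos δ = sin φ₁ sin φ₂ + cos φ₁ cos φ₂ cos Δλ, the central angle is δ ≈ 2.185 rad (125.2°).
Interpolate at f = 1/2 with slerp weights a = sin((1−f)δ)/sin δ ≈ 1.086, b = sin(fδ)/sin δ ≈ 1.086.
p = a·p₁ + b·p₂ ≈ (-0.807, 0.299, -0.509); φ = arcsin(p_z) ≈ -30.63°, λ = atan2(p_y, p_x) ≈ 159.63°.

≈ (31°S, 160°E)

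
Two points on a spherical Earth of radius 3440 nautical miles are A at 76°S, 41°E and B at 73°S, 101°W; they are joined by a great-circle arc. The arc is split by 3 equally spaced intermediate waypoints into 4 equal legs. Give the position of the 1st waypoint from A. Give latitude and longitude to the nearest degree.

The haversine formula gives a central angle δ ≈ 0.511 rad (29.3°) between the endpoints.
Interpolate at f = 1/4 with slerp weights a = sin((1−f)δ)/sin δ ≈ 0.765, b = sin(fδ)/sin δ ≈ 0.261.
p = a·p₁ + b·p₂ ≈ (0.125, 0.047, -0.991); φ = arcsin(p_z) ≈ -82.33°, λ = atan2(p_y, p_x) ≈ 20.43°.

≈ 82°S, 20°E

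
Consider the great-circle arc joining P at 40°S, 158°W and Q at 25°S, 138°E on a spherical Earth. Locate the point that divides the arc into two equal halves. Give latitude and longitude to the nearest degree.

The haversine formula gives a central angle δ ≈ 0.957 rad (54.8°) between the endpoints.
Interpolate at f = 1/2 with slerp weights a = sin((1−f)δ)/sin δ ≈ 0.563, b = sin(fδ)/sin δ ≈ 0.563.
p = a·p₁ + b·p₂ ≈ (-0.779, 0.180, -0.600); φ = arcsin(p_z) ≈ -36.88°, λ = atan2(p_y, p_x) ≈ 167.00°.

≈ 37°S, 167°E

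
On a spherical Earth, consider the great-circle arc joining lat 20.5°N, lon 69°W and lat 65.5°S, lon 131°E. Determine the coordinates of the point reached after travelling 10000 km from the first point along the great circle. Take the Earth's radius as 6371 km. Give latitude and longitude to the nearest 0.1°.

≈ lat 66.7°S, lon 98.4°W

Convert each endpoint to a unit vector on the sphere (x = cos φ cos λ, y = cos φ sin λ, z = sin φ).
The central angle between the endpoints is δ = arccos(p₁·p₂) ≈ 2.324 rad (133.1°). The total great-circle distance is δ·R ≈ 2.324 × 6371 ≈ 14804 km, so the target fraction is f = 10000/14804 ≈ 0.676.
Interpolate at f ≈ 0.676 with slerp weights a = sin((1−f)δ)/sin δ ≈ 0.938, b = sin(fδ)/sin δ ≈ 1.370.
p = a·p₁ + b·p₂ ≈ (-0.058, -0.391, -0.918); φ = arcsin(p_z) ≈ -66.69°, λ = atan2(p_y, p_x) ≈ -98.42°.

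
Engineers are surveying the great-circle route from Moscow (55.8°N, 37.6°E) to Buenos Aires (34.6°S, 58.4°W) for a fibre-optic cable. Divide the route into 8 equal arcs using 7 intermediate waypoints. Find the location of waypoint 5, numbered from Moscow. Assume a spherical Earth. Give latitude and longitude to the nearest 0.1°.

≈ 2.6°N, 30.6°W

From cos δ = sin φ₁ sin φ₂ + cos φ₁ cos φ₂ cos Δλ, the central angle is δ ≈ 2.115 rad (121.2°).
Interpolate at f = 5/8 with slerp weights a = sin((1−f)δ)/sin δ ≈ 0.833, b = sin(fδ)/sin δ ≈ 1.133.
p = a·p₁ + b·p₂ ≈ (0.860, -0.509, 0.046); φ = arcsin(p_z) ≈ 2.62°, λ = atan2(p_y, p_x) ≈ -30.61°.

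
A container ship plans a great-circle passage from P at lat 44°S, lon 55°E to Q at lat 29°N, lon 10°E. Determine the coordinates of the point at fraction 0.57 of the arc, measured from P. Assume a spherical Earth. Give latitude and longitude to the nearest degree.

≈ lat 3°S, lon 28°E

The haversine formula gives a central angle δ ≈ 1.462 rad (83.8°) between the endpoints.
Interpolate at f = 0.57 with slerp weights a = sin((1−f)δ)/sin δ ≈ 0.592, b = sin(fδ)/sin δ ≈ 0.745.
p = a·p₁ + b·p₂ ≈ (0.886, 0.462, -0.050); φ = arcsin(p_z) ≈ -2.86°, λ = atan2(p_y, p_x) ≈ 27.54°.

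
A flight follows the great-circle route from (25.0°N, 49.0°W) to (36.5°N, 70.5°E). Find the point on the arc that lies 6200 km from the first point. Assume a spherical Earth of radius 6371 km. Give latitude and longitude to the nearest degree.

≈ (50°N, 17°E)

Convert each endpoint to a unit vector on the sphere (x = cos φ cos λ, y = cos φ sin λ, z = sin φ).
The central angle between the endpoints is δ = arccos(p₁·p₂) ≈ 1.678 rad (96.2°). The total great-circle distance is δ·R ≈ 1.678 × 6371 ≈ 10693 km, so the target fraction is f = 6200/10693 ≈ 0.580.
Interpolate at f ≈ 0.580 with slerp weights a = sin((1−f)δ)/sin δ ≈ 0.652, b = sin(fδ)/sin δ ≈ 0.831.
p = a·p₁ + b·p₂ ≈ (0.611, 0.184, 0.770); φ = arcsin(p_z) ≈ 50.36°, λ = atan2(p_y, p_x) ≈ 16.77°.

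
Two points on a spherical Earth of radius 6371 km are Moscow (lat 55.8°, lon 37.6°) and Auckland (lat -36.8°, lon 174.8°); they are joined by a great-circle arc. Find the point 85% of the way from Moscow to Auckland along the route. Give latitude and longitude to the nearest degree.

The haversine formula gives a central angle δ ≈ 2.542 rad (145.7°) between the endpoints.
Interpolate at f = 0.85 with slerp weights a = sin((1−f)δ)/sin δ ≈ 0.660, b = sin(fδ)/sin δ ≈ 1.473.
p = a·p₁ + b·p₂ ≈ (-0.881, 0.333, -0.337); φ = arcsin(p_z) ≈ -19.67°, λ = atan2(p_y, p_x) ≈ 159.28°.

≈ lat -20°, lon 159°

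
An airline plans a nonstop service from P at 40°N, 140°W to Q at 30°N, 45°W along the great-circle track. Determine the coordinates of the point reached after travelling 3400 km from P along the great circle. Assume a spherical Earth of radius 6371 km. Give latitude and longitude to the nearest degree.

Write both endpoints as unit vectors p₁, p₂ with components (cos φ cos λ, cos φ sin λ, sin φ).
The central angle between the endpoints is δ = arccos(p₁·p₂) ≈ 1.304 rad (74.7°). The total great-circle distance is δ·R ≈ 1.304 × 6371 ≈ 8308 km, so the target fraction is f = 3400/8308 ≈ 0.409.
Interpolate at f ≈ 0.409 with slerp weights a = sin((1−f)δ)/sin δ ≈ 0.722, b = sin(fδ)/sin δ ≈ 0.527.
p = a·p₁ + b·p₂ ≈ (-0.101, -0.678, 0.728); φ = arcsin(p_z) ≈ 46.70°, λ = atan2(p_y, p_x) ≈ -98.45°.

≈ 47°N, 98°W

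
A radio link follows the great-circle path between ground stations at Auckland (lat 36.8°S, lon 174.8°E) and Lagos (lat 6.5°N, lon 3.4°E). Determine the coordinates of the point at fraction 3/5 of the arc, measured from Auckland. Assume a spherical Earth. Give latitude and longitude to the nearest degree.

≈ lat 51°S, lon 22°E

The haversine formula gives a central angle δ ≈ 2.595 rad (148.7°) between the endpoints.
Interpolate at f = 3/5 with slerp weights a = sin((1−f)δ)/sin δ ≈ 1.658, b = sin(fδ)/sin δ ≈ 1.925.
p = a·p₁ + b·p₂ ≈ (0.587, 0.234, -0.775); φ = arcsin(p_z) ≈ -50.84°, λ = atan2(p_y, p_x) ≈ 21.72°.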